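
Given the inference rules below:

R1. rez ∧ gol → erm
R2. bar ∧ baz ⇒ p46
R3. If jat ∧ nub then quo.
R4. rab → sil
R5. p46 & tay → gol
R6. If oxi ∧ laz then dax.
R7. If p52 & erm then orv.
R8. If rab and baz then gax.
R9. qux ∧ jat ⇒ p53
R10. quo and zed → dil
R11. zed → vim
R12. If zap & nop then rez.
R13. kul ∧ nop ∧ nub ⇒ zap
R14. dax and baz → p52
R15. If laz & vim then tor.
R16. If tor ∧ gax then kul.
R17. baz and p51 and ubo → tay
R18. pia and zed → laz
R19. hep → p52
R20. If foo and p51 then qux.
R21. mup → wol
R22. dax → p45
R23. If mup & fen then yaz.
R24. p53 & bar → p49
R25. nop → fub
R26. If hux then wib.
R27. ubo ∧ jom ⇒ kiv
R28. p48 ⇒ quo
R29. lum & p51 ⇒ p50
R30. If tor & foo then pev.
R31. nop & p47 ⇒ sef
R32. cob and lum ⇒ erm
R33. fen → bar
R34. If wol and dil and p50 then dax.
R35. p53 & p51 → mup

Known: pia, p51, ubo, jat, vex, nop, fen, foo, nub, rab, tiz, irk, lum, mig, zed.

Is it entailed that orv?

No

Forward chaining from the given facts derives: quo, sil, dil, vim, laz, qux, fub, p50, bar, p53, tor, p49, pev, mup, wol, yaz, dax, p45.
The only rule concluding orv is R7, which needs p52; that is never established.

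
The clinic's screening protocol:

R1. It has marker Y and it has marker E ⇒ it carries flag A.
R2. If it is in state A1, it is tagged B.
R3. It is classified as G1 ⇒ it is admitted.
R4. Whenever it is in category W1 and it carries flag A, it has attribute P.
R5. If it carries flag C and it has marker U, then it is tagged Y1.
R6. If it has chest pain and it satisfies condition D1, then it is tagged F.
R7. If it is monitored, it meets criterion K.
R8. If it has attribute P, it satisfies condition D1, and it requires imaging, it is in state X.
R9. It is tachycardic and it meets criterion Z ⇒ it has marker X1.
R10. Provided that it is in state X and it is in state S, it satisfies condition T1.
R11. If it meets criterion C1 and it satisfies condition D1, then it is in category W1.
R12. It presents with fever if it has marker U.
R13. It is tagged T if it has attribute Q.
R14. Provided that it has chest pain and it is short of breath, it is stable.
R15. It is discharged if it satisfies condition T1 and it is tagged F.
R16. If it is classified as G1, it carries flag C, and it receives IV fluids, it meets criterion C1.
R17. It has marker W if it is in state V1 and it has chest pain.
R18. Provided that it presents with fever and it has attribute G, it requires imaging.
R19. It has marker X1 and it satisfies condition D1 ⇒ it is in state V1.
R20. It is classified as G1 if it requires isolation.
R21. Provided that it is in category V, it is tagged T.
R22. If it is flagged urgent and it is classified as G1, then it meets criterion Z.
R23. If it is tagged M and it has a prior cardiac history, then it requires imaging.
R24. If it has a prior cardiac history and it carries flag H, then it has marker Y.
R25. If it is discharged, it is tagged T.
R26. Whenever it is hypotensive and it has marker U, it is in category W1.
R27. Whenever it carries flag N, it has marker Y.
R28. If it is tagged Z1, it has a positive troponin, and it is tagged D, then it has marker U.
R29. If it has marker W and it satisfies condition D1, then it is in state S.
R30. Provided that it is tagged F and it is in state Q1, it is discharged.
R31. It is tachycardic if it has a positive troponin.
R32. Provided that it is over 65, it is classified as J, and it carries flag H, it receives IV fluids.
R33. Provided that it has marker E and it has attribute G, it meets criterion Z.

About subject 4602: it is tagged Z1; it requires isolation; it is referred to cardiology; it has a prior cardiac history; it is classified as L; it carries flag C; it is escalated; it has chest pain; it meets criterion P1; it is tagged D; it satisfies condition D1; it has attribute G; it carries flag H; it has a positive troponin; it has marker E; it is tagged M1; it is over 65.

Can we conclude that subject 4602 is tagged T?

Forward chaining from the given facts derives: is tagged F, is classified as G1, has marker Y, has marker U, is tachycardic, meets criterion Z, carries flag A, is admitted, is tagged Y1, has marker X1, presents with fever, requires imaging, is in state V1, has marker W, is in state S.
Rules concluding "it is tagged T": R13 needs "it has attribute Q"; R21 needs "it is in category V"; R25 needs "it is discharged" — none of these are established.

No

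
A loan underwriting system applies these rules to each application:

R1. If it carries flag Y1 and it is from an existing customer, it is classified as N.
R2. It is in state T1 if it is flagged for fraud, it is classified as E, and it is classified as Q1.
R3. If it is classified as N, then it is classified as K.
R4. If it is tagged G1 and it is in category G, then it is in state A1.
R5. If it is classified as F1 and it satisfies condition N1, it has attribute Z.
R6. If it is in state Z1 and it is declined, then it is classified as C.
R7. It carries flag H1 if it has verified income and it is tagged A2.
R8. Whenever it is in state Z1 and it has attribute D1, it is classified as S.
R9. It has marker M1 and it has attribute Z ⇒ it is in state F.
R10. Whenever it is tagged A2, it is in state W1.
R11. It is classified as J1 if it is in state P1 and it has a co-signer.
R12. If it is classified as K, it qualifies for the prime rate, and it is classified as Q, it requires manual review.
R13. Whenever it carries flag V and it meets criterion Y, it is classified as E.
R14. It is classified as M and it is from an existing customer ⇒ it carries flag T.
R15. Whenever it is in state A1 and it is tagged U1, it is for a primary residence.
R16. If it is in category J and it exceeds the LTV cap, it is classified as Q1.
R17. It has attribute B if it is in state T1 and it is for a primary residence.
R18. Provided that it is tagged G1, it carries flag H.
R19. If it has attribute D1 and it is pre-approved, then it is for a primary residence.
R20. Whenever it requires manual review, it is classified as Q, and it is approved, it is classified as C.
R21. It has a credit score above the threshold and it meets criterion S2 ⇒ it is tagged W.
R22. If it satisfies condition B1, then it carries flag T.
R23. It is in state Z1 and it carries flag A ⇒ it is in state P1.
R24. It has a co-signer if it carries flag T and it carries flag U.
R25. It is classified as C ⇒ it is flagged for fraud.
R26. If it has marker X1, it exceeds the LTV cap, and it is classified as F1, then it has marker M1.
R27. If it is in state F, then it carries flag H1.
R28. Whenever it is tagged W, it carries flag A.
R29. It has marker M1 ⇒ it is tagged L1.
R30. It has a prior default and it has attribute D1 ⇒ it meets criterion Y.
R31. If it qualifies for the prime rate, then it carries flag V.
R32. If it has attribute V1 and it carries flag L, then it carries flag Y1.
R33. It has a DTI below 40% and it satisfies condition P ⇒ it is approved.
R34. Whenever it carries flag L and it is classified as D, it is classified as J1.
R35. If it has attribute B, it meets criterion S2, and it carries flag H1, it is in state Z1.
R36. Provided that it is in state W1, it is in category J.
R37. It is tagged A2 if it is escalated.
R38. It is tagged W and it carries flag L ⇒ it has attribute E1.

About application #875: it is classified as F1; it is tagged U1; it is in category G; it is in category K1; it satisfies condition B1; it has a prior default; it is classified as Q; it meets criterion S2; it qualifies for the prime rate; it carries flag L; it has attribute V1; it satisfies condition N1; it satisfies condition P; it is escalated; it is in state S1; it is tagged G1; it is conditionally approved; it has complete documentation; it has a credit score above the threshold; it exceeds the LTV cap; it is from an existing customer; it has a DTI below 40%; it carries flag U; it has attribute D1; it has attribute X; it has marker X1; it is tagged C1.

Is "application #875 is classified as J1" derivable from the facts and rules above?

By R4 (it is tagged G1, it is in category G): it is in state A1.
By R5 (it is classified as F1, it satisfies condition N1): it has attribute Z.
By R15 (it is in state A1, it is tagged U1): it is for a primary residence.
By R21 (it has a credit score above the threshold, it meets criterion S2): it is tagged W.
By R22 (it satisfies condition B1): it carries flag T.
By R24 (it carries flag T, it carries flag U): it has a co-signer.
By R26 (it has marker X1, it exceeds the LTV cap, it is classified as F1): it has marker M1.
By R28 (it is tagged W): it carries flag A.
By R30 (it has a prior default, it has attribute D1): it meets criterion Y.
By R31 (it qualifies for the prime rate): it carries flag V.
By R32 (it has attribute V1, it carries flag L): it carries flag Y1.
By R33 (it has a DTI below 40%, it satisfies condition P): it is approved.
By R37 (it is escalated): it is tagged A2.
By R1 (it carries flag Y1, it is from an existing customer): it is classified as N.
By R3 (it is classified as N): it is classified as K.
By R9 (it has marker M1, it has attribute Z): it is in state F.
By R10 (it is tagged A2): it is in state W1.
By R12 (it is classified as K, it qualifies for the prime rate, it is classified as Q): it requires manual review.
By R13 (it carries flag V, it meets criterion Y): it is classified as E.
By R20 (it requires manual review, it is classified as Q, it is approved): it is classified as C.
By R25 (it is classified as C): it is flagged for fraud.
By R27 (it is in state F): it carries flag H1.
By R36 (it is in state W1): it is in category J.
By R16 (it is in category J, it exceeds the LTV cap): it is classified as Q1.
By R2 (it is flagged for fraud, it is classified as E, it is classified as Q1): it is in state T1.
By R17 (it is in state T1, it is for a primary residence): it has attribute B.
By R35 (it has attribute B, it meets criterion S2, it carries flag H1): it is in state Z1.
By R23 (it is in state Z1, it carries flag A): it is in state P1.
By R11 (it is in state P1, it has a co-signer): it is classified as J1.

Yes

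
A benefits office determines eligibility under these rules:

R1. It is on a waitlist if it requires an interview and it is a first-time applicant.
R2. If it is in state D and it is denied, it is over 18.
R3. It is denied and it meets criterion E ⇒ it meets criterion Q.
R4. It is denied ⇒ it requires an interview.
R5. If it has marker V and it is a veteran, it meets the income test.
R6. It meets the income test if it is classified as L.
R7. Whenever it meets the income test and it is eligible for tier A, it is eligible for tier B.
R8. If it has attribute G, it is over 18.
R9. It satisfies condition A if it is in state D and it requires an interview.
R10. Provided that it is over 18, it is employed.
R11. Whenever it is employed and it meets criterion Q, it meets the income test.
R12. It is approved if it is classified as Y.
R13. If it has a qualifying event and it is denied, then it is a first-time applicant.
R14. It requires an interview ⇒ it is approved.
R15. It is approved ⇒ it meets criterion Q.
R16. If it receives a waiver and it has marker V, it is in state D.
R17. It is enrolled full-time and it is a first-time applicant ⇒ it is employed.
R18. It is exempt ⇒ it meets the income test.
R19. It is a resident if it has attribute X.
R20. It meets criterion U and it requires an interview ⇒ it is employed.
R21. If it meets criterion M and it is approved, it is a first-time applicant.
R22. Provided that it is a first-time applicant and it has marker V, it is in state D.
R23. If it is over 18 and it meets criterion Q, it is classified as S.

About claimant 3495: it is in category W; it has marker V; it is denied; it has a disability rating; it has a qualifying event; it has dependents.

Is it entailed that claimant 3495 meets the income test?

Yes

By R4 (it is denied): it requires an interview.
By R13 (it has a qualifying event, it is denied): it is a first-time applicant.
By R14 (it requires an interview): it is approved.
By R15 (it is approved): it meets criterion Q.
By R22 (it is a first-time applicant, it has marker V): it is in state D.
By R2 (it is in state D, it is denied): it is over 18.
By R10 (it is over 18): it is employed.
By R11 (it is employed, it meets criterion Q): it meets the income test.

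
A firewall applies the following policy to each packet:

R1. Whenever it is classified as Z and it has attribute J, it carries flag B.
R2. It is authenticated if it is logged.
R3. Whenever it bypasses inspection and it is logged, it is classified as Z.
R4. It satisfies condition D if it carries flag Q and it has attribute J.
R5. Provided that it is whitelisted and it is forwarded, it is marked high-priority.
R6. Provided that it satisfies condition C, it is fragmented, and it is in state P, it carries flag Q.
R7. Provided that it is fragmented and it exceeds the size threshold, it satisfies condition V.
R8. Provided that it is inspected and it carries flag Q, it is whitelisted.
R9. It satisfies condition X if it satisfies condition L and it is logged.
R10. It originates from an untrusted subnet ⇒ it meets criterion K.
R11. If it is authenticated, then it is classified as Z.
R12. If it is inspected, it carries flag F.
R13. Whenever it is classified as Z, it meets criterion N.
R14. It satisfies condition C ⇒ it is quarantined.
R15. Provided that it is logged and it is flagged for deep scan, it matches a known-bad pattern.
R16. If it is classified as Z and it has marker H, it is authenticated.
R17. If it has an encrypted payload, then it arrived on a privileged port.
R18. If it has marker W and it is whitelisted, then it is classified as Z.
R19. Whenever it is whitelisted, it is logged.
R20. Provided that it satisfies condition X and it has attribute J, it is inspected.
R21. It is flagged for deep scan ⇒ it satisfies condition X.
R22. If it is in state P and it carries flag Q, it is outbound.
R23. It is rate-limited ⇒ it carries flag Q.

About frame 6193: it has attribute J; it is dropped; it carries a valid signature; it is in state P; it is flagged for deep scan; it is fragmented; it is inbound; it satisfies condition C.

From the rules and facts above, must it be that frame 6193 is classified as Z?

By R6 (it satisfies condition C, it is fragmented, it is in state P): it carries flag Q.
By R21 (it is flagged for deep scan): it satisfies condition X.
By R20 (it satisfies condition X, it has attribute J): it is inspected.
By R8 (it is inspected, it carries flag Q): it is whitelisted.
By R19 (it is whitelisted): it is logged.
By R2 (it is logged): it is authenticated.
By R11 (it is authenticated): it is classified as Z.

Yes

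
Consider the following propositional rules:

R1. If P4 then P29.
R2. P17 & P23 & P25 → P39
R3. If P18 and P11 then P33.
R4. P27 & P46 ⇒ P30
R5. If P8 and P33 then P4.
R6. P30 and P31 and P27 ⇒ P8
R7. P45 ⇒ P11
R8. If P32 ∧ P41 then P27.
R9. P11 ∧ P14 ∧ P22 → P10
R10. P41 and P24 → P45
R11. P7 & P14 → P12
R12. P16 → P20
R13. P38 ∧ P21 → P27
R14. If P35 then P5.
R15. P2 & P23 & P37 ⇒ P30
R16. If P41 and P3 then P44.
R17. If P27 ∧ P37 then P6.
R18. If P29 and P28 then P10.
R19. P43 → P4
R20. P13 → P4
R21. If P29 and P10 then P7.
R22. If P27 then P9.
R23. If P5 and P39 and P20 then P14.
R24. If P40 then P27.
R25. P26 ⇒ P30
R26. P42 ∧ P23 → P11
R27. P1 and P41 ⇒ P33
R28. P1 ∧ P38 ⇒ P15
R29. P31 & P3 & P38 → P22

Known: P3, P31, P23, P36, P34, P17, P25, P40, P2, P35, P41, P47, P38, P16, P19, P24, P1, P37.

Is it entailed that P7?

Yes

P39  (by R2: P17, P23, P25)
P45  (by R10: P41, P24)
P20  (by R12: P16)
P5  (by R14: P35)
P30  (by R15: P2, P23, P37)
P14  (by R23: P5, P39, P20)
P27  (by R24: P40)
P33  (by R27: P1, P41)
P22  (by R29: P31, P3, P38)
P8  (by R6: P30, P31, P27)
P11  (by R7: P45)
P10  (by R9: P11, P14, P22)
P4  (by R5: P8, P33)
P29  (by R1: P4)
P7  (by R21: P29, P10)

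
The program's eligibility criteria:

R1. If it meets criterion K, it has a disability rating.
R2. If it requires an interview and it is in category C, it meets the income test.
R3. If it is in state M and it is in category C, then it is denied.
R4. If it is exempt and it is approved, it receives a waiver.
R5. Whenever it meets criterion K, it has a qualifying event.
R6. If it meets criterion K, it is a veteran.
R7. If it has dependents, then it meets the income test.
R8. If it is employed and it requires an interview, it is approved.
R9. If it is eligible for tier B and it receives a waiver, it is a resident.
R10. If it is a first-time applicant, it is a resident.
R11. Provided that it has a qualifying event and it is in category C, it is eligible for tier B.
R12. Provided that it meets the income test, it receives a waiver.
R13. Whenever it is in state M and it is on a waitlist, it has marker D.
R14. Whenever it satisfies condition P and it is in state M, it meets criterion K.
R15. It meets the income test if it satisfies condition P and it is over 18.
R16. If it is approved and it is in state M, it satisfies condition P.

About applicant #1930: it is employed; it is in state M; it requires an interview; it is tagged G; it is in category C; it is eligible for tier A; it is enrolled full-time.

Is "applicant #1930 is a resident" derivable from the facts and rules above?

Yes

By R2 (it requires an interview, it is in category C): it meets the income test.
By R8 (it is employed, it requires an interview): it is approved.
By R12 (it meets the income test): it receives a waiver.
By R16 (it is approved, it is in state M): it satisfies condition P.
By R14 (it satisfies condition P, it is in state M): it meets criterion K.
By R5 (it meets criterion K): it has a qualifying event.
By R11 (it has a qualifying event, it is in category C): it is eligible for tier B.
By R9 (it is eligible for tier B, it receives a waiver): it is a resident.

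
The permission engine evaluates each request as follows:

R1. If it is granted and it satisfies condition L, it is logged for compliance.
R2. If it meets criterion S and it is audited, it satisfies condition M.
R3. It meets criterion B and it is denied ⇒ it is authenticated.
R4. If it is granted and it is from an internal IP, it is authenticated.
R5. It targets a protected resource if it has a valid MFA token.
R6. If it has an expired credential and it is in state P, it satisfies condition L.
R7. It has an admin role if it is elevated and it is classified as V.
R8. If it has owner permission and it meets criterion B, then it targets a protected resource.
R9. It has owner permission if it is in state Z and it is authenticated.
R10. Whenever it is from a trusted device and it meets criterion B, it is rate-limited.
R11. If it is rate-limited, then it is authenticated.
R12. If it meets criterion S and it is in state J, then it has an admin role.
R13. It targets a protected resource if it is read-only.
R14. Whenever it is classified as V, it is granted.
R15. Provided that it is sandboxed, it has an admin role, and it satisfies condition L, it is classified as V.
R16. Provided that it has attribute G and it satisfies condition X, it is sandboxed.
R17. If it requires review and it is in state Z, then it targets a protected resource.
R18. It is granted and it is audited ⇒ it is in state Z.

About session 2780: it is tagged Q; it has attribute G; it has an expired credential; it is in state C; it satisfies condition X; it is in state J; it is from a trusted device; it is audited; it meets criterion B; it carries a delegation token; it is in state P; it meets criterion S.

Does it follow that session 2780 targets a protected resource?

By R6 (it has an expired credential, it is in state P): it satisfies condition L.
By R10 (it is from a trusted device, it meets criterion B): it is rate-limited.
By R11 (it is rate-limited): it is authenticated.
By R12 (it meets criterion S, it is in state J): it has an admin role.
By R16 (it has attribute G, it satisfies condition X): it is sandboxed.
By R15 (it is sandboxed, it has an admin role, it satisfies condition L): it is classified as V.
By R14 (it is classified as V): it is granted.
By R18 (it is granted, it is audited): it is in state Z.
By R9 (it is in state Z, it is authenticated): it has owner permission.
By R8 (it has owner permission, it meets criterion B): it targets a protected resource.

Yes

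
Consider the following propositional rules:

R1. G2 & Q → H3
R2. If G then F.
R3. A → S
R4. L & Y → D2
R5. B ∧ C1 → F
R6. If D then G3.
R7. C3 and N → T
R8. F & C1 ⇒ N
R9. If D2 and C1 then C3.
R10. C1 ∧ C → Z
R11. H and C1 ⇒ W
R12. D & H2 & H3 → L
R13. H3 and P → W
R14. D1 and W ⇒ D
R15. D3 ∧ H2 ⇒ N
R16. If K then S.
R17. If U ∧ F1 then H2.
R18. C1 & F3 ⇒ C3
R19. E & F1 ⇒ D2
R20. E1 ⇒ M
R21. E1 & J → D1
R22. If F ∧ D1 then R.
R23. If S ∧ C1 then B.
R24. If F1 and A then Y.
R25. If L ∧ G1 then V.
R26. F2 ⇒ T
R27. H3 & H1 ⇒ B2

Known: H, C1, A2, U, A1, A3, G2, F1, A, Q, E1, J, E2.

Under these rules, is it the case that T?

Yes

H3  (by R1: G2, Q)
S  (by R3: A)
W  (by R11: H, C1)
H2  (by R17: U, F1)
D1  (by R21: E1, J)
B  (by R23: S, C1)
Y  (by R24: F1, A)
F  (by R5: B, C1)
N  (by R8: F, C1)
D  (by R14: D1, W)
L  (by R12: D, H2, H3)
D2  (by R4: L, Y)
C3  (by R9: D2, C1)
T  (by R7: C3, N)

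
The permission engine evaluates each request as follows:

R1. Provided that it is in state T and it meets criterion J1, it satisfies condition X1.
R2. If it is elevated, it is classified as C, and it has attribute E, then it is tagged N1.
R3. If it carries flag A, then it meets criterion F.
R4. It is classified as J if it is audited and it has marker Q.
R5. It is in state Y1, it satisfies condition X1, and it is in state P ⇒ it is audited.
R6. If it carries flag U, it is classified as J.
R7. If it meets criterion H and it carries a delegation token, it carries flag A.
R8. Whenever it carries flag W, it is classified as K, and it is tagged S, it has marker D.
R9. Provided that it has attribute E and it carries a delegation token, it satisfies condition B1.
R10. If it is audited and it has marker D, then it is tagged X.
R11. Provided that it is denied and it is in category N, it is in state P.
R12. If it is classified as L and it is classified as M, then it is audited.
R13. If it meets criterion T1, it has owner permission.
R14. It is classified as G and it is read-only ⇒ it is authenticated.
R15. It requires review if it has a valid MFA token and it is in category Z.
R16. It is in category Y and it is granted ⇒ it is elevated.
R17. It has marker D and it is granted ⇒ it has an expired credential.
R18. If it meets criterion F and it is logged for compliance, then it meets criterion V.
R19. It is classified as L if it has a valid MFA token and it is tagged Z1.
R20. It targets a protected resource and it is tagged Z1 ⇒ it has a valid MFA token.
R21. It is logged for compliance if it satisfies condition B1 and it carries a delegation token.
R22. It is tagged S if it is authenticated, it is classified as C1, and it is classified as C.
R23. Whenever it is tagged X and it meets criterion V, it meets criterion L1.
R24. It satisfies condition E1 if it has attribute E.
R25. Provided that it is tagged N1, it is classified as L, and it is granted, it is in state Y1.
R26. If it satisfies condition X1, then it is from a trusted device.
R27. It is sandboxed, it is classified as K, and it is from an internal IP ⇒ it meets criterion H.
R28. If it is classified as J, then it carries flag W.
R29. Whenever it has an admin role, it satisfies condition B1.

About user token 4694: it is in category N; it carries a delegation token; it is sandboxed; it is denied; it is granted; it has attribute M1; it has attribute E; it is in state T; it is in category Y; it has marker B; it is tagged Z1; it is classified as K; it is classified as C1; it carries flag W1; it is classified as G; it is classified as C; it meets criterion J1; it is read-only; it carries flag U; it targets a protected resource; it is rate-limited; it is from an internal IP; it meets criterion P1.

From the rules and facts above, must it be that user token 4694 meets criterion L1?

Yes

By R1 (it is in state T, it meets criterion J1): it satisfies condition X1.
By R6 (it carries flag U): it is classified as J.
By R9 (it has attribute E, it carries a delegation token): it satisfies condition B1.
By R11 (it is denied, it is in category N): it is in state P.
By R14 (it is classified as G, it is read-only): it is authenticated.
By R16 (it is in category Y, it is granted): it is elevated.
By R20 (it targets a protected resource, it is tagged Z1): it has a valid MFA token.
By R21 (it satisfies condition B1, it carries a delegation token): it is logged for compliance.
By R22 (it is authenticated, it is classified as C1, it is classified as C): it is tagged S.
By R27 (it is sandboxed, it is classified as K, it is from an internal IP): it meets criterion H.
By R28 (it is classified as J): it carries flag W.
By R2 (it is elevated, it is classified as C, it has attribute E): it is tagged N1.
By R7 (it meets criterion H, it carries a delegation token): it carries flag A.
By R8 (it carries flag W, it is classified as K, it is tagged S): it has marker D.
By R19 (it has a valid MFA token, it is tagged Z1): it is classified as L.
By R25 (it is tagged N1, it is classified as L, it is granted): it is in state Y1.
By R3 (it carries flag A): it meets criterion F.
By R5 (it is in state Y1, it satisfies condition X1, it is in state P): it is audited.
By R10 (it is audited, it has marker D): it is tagged X.
By R18 (it meets criterion F, it is logged for compliance): it meets criterion V.
By R23 (it is tagged X, it meets criterion V): it meets criterion L1.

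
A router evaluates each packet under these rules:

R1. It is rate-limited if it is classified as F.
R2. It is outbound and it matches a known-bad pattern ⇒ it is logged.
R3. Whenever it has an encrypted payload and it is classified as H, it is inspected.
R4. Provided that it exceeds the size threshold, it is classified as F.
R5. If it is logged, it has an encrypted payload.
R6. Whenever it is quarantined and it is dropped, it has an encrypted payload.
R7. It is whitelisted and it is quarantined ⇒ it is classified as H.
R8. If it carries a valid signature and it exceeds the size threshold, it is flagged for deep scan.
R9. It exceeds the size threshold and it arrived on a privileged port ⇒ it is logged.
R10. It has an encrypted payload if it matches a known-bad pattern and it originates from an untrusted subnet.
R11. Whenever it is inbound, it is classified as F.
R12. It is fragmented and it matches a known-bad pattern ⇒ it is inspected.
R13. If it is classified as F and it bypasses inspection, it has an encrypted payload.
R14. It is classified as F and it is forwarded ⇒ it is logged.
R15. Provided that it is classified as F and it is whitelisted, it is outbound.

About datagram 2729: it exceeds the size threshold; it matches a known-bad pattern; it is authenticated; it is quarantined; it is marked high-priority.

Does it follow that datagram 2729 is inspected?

No

Forward chaining from the given facts derives: is classified as F, is rate-limited.
Rules concluding "it is inspected": R3 needs "it has an encrypted payload"; R12 needs "it is fragmented" — none of these are established.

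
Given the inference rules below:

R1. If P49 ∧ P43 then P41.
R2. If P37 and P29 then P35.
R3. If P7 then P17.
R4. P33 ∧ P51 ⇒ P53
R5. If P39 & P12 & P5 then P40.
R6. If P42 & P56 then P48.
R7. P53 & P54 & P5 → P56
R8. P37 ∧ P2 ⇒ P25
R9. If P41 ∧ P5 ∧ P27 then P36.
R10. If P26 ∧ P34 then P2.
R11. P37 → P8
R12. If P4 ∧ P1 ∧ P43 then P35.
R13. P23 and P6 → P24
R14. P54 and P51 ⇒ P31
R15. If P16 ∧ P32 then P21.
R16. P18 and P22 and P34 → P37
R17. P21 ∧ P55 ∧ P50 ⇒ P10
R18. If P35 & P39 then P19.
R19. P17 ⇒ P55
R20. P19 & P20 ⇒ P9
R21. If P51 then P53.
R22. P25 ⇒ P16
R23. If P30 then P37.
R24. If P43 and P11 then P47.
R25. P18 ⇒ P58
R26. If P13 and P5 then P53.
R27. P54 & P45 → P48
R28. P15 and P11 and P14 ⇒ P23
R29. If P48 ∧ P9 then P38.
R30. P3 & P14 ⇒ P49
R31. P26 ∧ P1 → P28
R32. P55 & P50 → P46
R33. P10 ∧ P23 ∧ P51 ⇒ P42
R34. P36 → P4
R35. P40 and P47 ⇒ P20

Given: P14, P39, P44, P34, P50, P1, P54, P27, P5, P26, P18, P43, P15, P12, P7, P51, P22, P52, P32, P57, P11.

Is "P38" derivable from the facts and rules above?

Forward chaining from the given facts derives: P17, P40, P2, P31, P37, P55, P53, P47, P58, P23, P28, P46, P20, P56, P25, P8, P16, P21, P10, P42, P48.
The only rule concluding P38 is R29, which needs P9; that is never established.

No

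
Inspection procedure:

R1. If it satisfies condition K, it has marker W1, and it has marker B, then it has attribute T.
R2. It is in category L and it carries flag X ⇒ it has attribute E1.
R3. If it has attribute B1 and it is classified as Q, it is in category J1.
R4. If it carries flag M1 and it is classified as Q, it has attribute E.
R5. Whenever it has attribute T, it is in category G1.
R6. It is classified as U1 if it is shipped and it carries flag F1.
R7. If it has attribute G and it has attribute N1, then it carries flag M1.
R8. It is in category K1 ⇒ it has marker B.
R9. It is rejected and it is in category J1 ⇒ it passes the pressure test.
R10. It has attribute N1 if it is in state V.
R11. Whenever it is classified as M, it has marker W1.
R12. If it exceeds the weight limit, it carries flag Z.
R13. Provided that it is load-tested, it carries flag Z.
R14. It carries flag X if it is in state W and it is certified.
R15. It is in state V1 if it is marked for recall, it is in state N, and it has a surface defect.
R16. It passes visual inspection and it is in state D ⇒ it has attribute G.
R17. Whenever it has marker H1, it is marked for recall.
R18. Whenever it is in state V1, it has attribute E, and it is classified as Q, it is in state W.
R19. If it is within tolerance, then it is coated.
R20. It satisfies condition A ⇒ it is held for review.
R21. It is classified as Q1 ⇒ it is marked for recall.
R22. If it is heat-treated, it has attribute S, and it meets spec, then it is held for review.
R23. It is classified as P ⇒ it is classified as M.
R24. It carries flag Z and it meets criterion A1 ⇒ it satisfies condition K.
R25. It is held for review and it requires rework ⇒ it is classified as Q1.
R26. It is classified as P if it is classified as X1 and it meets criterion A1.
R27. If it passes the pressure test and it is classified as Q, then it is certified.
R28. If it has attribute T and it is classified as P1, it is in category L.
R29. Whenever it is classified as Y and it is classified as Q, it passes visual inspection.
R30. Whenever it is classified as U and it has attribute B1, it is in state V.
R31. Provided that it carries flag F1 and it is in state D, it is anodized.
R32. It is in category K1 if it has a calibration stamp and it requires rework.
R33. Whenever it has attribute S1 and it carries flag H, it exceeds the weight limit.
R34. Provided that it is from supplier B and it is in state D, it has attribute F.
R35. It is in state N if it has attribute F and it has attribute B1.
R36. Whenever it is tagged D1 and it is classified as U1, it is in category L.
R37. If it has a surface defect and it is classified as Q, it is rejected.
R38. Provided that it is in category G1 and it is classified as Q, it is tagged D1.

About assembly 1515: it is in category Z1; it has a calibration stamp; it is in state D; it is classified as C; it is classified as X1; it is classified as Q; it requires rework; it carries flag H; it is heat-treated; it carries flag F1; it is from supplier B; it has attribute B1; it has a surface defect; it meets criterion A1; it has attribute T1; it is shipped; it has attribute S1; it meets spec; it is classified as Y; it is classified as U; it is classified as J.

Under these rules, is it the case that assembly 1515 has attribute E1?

No

Forward chaining from the given facts derives: is in category J1, is classified as U1, is classified as P, passes visual inspection, is in state V, is anodized, is in category K1, exceeds the weight limit, has attribute F, is in state N, is rejected, has marker B, passes the pressure test, has attribute N1, carries flag Z, has attribute G, is classified as M, satisfies condition K, is certified, carries flag M1, has marker W1, has attribute T, has attribute E, is in category G1, is tagged D1, is in category L.
The only rule concluding "it has attribute E1" is R2, which needs "it carries flag X"; that is never established.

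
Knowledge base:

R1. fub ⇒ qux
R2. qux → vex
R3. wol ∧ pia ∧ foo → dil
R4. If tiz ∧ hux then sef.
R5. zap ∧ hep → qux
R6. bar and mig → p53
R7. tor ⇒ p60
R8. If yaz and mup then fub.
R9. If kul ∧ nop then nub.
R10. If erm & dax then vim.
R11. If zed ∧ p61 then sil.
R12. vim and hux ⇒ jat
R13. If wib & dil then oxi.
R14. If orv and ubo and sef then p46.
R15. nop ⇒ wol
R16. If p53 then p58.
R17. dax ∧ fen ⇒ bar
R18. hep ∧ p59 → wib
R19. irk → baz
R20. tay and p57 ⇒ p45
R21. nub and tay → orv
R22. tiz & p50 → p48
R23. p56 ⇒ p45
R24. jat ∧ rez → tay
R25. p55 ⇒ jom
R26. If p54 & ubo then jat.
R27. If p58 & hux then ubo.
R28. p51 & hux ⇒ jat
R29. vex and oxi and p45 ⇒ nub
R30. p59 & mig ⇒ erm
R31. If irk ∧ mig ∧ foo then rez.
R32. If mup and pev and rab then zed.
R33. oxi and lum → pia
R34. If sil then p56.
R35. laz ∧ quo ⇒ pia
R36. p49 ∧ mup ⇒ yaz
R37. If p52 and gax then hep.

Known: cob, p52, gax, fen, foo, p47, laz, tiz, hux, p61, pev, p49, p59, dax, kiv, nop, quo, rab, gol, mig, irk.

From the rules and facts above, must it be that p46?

Forward chaining from the given facts derives: sef, wol, bar, baz, erm, rez, pia, hep, dil, p53, vim, jat, p58, wib, tay, ubo, oxi.
The only rule concluding p46 is R14, which needs orv; that is never established.

No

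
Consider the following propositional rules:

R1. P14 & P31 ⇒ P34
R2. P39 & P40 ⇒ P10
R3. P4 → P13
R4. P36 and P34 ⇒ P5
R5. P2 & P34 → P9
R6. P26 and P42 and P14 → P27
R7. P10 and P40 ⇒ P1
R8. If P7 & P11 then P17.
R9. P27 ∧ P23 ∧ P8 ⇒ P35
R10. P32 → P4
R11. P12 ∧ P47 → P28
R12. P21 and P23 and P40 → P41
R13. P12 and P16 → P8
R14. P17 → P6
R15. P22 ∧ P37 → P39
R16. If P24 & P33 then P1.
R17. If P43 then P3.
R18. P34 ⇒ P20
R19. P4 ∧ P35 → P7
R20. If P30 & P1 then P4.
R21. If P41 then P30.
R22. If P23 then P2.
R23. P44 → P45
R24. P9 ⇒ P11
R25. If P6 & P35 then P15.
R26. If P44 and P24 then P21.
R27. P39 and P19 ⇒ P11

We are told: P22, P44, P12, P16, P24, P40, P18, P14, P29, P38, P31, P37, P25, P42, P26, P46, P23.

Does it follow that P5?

Forward chaining from the given facts derives: P34, P27, P8, P39, P20, P2, P45, P21, P10, P9, P1, P35, P41, P30, P11, P4, P13, P7, P17, P6, P15.
The only rule concluding P5 is R4, which needs P36; that is never established.

No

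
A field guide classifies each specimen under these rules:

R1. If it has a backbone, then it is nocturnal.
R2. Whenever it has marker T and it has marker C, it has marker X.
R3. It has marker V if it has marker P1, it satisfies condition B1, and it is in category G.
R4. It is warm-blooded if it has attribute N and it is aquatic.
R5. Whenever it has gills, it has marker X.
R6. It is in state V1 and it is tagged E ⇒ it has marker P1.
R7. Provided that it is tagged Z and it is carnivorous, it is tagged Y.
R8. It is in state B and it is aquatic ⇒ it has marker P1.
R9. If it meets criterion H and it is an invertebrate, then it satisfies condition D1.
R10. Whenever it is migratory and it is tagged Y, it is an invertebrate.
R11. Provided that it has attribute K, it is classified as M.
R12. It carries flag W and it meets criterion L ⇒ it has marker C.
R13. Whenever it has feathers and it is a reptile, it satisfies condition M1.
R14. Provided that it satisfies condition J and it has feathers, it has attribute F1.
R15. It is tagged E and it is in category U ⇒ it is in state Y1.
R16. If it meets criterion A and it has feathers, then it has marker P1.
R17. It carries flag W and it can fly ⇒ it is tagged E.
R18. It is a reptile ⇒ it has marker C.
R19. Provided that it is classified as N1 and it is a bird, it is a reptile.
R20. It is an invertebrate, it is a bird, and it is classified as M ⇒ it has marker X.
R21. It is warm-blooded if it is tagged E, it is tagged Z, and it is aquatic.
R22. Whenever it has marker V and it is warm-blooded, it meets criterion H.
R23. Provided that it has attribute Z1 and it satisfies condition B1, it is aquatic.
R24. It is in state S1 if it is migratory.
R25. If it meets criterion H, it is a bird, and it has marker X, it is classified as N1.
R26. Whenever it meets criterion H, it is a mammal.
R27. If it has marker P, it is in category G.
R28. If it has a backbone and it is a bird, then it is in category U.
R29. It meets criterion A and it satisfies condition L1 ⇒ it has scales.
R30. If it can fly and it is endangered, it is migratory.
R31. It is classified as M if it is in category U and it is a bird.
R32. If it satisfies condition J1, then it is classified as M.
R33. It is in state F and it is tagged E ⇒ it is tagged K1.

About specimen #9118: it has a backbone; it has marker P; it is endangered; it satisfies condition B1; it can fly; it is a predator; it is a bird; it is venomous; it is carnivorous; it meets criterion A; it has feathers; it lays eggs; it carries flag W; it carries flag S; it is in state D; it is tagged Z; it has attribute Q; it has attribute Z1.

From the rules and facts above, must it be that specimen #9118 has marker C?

By R7 (it is tagged Z, it is carnivorous): it is tagged Y.
By R16 (it meets criterion A, it has feathers): it has marker P1.
By R17 (it carries flag W, it can fly): it is tagged E.
By R23 (it has attribute Z1, it satisfies condition B1): it is aquatic.
By R27 (it has marker P): it is in category G.
By R28 (it has a backbone, it is a bird): it is in category U.
By R30 (it can fly, it is endangered): it is migratory.
By R31 (it is in category U, it is a bird): it is classified as M.
By R3 (it has marker P1, it satisfies condition B1, it is in category G): it has marker V.
By R10 (it is migratory, it is tagged Y): it is an invertebrate.
By R20 (it is an invertebrate, it is a bird, it is classified as M): it has marker X.
By R21 (it is tagged E, it is tagged Z, it is aquatic): it is warm-blooded.
By R22 (it has marker V, it is warm-blooded): it meets criterion H.
By R25 (it meets criterion H, it is a bird, it has marker X): it is classified as N1.
By R19 (it is classified as N1, it is a bird): it is a reptile.
By R18 (it is a reptile): it has marker C.

Yes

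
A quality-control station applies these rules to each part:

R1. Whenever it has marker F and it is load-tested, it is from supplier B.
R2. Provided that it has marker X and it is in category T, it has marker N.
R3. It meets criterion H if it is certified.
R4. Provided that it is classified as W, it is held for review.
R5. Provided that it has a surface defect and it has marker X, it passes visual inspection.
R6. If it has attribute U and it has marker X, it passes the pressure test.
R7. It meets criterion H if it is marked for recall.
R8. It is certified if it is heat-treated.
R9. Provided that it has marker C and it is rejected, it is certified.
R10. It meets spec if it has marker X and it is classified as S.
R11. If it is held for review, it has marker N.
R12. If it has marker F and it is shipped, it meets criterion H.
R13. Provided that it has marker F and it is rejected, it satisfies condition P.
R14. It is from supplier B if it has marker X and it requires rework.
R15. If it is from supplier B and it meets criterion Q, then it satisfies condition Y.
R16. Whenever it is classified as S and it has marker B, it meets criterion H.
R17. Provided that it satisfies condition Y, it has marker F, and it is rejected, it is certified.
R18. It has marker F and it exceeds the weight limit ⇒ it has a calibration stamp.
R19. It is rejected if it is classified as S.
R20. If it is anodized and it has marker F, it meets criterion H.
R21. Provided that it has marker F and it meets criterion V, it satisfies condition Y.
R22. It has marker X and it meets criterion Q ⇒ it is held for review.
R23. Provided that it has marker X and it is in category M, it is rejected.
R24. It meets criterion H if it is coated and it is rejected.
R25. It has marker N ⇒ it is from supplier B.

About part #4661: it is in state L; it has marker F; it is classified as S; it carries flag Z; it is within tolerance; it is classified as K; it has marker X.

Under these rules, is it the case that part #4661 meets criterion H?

No

Forward chaining from the given facts derives: meets spec, is rejected, satisfies condition P.
Rules concluding "it meets criterion H": R3 needs "it is certified"; R7 needs "it is marked for recall"; R12 needs "it is shipped"; R16 needs "it has marker B"; R20 needs "it is anodized"; R24 needs "it is coated" — none of these are established.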